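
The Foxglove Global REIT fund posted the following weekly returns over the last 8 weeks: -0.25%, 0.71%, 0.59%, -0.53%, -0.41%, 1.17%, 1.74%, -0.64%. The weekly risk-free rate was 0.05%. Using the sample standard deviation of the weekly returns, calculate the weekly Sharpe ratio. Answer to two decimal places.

Mean return μ = 2.380 / 8 = 0.2975%
Σ(r − μ)² = (-0.25 − 0.2975)² + (0.71 − 0.2975)² + (0.59 − 0.2975)² + … = 5.4618
sample σ = √(5.4618 / 7) = √0.7803 = 0.8833%
Sharpe = (μ − rf) / σ = (0.2975 − 0.05) / 0.8833 = 0.2475 / 0.8833 = 0.2802

0.28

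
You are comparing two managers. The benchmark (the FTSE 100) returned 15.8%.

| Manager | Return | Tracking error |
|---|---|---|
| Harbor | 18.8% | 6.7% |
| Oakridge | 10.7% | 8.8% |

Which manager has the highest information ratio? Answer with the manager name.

Harbor

Harbor: IR = (18.8% − 15.8%) / 6.7% = 0.448
Oakridge: IR = (10.7% − 15.8%) / 8.8% = -0.580
Highest: Harbor (0.448).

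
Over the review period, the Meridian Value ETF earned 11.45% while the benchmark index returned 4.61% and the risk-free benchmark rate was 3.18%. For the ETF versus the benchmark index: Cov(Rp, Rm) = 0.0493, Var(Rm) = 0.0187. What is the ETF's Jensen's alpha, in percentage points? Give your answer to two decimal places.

4.50

β = Cov / Var = 0.0493 / 0.0187 = 2.6364
E[R] = Rf + β(Rm − Rf) = 3.18% + 2.6364 × (4.61% − 3.18%) = 6.9501%
α = Rp − E[R] = 11.45% − 6.9501% = 4.4999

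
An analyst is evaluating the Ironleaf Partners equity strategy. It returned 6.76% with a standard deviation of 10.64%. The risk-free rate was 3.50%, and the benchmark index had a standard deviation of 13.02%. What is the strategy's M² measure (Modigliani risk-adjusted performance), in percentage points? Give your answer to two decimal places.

7.49

Sharpe = (Rp − Rf) / σp = (6.76% − 3.50%) / 10.64% = 0.3064
M² = Rf + Sharpe × σm = 3.50% + 0.3064 × 13.02% = 7.4893%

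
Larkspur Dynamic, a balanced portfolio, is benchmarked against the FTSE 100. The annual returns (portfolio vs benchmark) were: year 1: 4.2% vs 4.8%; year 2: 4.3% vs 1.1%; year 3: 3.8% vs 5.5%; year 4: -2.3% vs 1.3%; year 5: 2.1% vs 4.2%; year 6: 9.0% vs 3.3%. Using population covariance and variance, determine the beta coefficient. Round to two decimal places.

r̄p = 3.5167%,  r̄m = 3.3667%
Cov = Σ(rp − r̄p)(rm − r̄m) / 6 = 1.7139
Var(rm) = Σ(rm − r̄m)² / 6 = 2.7856
β = Cov / Var = 1.7139 / 2.7856 = 0.6153

0.62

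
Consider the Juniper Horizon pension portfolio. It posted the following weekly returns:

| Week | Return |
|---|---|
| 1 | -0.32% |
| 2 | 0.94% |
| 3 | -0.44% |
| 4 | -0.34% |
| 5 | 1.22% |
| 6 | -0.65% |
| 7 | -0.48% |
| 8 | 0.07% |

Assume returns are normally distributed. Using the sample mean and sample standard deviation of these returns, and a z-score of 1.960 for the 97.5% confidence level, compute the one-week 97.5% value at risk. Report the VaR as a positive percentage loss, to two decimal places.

r̄ = (-0.32 + 0.94 − 0.44 − 0.34 + 1.22 − 0.65 − 0.48 + 0.07) / 8 = 0.0000%
Σ(r − r̄)² = (-0.32 − 0.0000)² + (0.94 − 0.0000)² + (-0.44 − 0.0000)² + … = 3.4414
sample σ = √(3.4414 / 7) = √0.4916 = 0.7011%
VaR = −(r̄ − z·σ) = −(0.0000 − 1.960 × 0.7011) = −(-1.3742) = 1.3742%

1.37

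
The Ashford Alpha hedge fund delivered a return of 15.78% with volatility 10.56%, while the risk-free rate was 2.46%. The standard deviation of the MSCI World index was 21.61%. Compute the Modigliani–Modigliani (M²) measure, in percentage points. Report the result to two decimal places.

Sharpe = (Rp − Rf) / σp = (15.78% − 2.46%) / 10.56% = 1.2614
M² = Rf + Sharpe × σm = 2.46% + 1.2614 × 21.61% = 29.7189%

29.72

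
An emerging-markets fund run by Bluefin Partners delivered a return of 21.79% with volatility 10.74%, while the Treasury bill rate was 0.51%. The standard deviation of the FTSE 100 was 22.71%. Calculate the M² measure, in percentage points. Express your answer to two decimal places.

Sharpe = (Rp − Rf) / σp = (21.79% − 0.51%) / 10.74% = 1.9814
M² = Rf + Sharpe × σm = 0.51% + 1.9814 × 22.71% = 45.5076%

45.51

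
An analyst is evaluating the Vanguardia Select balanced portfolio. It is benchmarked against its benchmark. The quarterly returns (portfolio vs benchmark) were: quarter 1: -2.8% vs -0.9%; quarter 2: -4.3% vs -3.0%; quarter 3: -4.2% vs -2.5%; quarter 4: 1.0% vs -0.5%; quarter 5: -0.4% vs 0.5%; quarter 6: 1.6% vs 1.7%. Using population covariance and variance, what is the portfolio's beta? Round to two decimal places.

1.32

r̄p = -1.5167%,  r̄m = -0.7833%
Cov = Σ(rp − r̄p)(rm − r̄m) / 6 = 3.4686
Var(rm) = Σ(rm − r̄m)² / 6 = 2.6281
β = Cov / Var = 3.4686 / 2.6281 = 1.3198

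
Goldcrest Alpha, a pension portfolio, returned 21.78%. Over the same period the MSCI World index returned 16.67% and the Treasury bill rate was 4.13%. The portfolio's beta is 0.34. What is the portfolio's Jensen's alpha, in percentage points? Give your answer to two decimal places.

13.39

CAPM expected return = Rf + β(Rm − Rf) = 4.13% + 0.34 × (16.67% − 4.13%) = 4.13 + 0.34 × 12.54 = 8.3936%
Jensen's α = Rp − E[R] = 21.78% − 8.3936% = 13.3864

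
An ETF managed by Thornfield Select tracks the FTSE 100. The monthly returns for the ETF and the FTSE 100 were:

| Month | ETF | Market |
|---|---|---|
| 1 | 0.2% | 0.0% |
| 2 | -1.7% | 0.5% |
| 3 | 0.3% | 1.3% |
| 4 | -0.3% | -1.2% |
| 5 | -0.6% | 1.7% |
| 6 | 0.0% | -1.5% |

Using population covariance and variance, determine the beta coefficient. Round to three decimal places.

r̄p = -0.3500%,  r̄m = 0.1333%
Cov = Σ(rp − r̄p)(rm − r̄m) / 6 = -0.1400
Var(rm) = Σ(rm − r̄m)² / 6 = 1.4022
β = Cov / Var = -0.1400 / 1.4022 = -0.0998

-0.100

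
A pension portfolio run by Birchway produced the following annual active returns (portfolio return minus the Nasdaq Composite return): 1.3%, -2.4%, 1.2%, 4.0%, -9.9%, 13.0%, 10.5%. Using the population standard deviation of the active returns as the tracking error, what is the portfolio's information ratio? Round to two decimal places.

μ = (1.3 − 2.4 + 1.2 + 4 − 9.9 + 13 + 10.5) / 7 = 17.70 / 7 = 2.5286%
Σ(r − μ)² = (1.3 − 2.5286)² + (-2.4 − 2.5286)² + (1.2 − 2.5286)² + … = 357.3943
population σ = √(357.3943 / 7) = √51.0563 = 7.1454%
IR = μ / tracking error = 2.5286 / 7.1454 = 0.3539

0.35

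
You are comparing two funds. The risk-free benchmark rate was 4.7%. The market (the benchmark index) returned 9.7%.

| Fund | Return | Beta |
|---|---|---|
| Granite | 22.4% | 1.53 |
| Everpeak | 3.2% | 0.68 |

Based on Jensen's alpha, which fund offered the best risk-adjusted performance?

Granite

Granite: α = 22.4% − [4.7% + 1.53 × (9.7% − 4.7%)] = 10.050
Everpeak: α = 3.2% − [4.7% + 0.68 × (9.7% − 4.7%)] = -4.900
Highest: Granite (10.050).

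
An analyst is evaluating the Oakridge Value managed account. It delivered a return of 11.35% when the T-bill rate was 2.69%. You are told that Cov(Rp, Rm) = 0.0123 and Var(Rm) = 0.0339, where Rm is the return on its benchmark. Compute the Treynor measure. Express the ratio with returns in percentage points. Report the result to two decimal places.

23.87

β = Cov / Var = 0.0123 / 0.0339 = 0.3628
Treynor = (Rp − Rf) / β = (11.35% − 2.69%) / 0.3628 = 8.66 / 0.3628 = 23.8699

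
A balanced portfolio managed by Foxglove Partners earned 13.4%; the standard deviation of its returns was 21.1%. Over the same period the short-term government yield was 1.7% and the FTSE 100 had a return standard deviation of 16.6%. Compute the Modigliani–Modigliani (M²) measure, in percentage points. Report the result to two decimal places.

Sharpe = (Rp − Rf) / σp = (13.4% − 1.7%) / 21.1% = 0.5545
M² = Rf + Sharpe × σm = 1.7% + 0.5545 × 16.6% = 10.9047%

10.90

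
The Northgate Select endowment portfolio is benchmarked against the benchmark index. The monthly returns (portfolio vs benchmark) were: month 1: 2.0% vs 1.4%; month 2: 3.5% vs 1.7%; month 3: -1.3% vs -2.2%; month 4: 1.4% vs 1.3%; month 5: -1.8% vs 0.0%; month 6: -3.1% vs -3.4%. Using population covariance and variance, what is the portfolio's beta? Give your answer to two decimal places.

1.06

r̄p = 0.1167%,  r̄m = -0.2000%
Cov = Σ(rp − r̄p)(rm − r̄m) / 6 = 4.0183
Var(rm) = Σ(rm − r̄m)² / 6 = 3.7833
β = Cov / Var = 4.0183 / 3.7833 = 1.0621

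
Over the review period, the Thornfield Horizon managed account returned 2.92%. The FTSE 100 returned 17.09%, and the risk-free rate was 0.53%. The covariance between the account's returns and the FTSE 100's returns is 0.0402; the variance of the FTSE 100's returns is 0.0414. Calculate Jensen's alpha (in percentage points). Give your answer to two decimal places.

-13.69

β = Cov / Var = 0.0402 / 0.0414 = 0.9710
E[R] = Rf + β(Rm − Rf) = 0.53% + 0.9710 × (17.09% − 0.53%) = 16.6098%
α = Rp − E[R] = 2.92% − 16.6098% = -13.6898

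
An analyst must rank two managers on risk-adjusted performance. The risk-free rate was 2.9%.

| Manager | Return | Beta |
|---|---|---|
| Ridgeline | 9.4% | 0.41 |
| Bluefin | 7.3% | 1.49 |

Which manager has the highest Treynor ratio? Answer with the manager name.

Ridgeline: Treynor = (9.4% − 2.9%) / 0.41 = 15.854
Bluefin: Treynor = (7.3% − 2.9%) / 1.49 = 2.953
Highest: Ridgeline (15.854).

Ridgeline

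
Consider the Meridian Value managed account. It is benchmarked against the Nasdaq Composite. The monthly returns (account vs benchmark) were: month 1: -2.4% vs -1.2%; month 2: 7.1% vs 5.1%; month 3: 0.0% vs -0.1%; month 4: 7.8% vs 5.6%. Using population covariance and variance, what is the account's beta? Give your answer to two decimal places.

r̄p = 3.1250%,  r̄m = 2.3500%
Cov = Σ(rp − r̄p)(rm − r̄m) / 4 = 13.3488
Var(rm) = Σ(rm − r̄m)² / 4 = 9.1825
β = Cov / Var = 13.3488 / 9.1825 = 1.4537

1.45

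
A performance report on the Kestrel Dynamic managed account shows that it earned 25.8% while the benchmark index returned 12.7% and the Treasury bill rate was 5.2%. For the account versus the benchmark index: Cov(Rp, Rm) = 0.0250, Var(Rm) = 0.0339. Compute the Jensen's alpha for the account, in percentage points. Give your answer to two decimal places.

15.07

β = Cov / Var = 0.0250 / 0.0339 = 0.7375
E[R] = Rf + β(Rm − Rf) = 5.2% + 0.7375 × (12.7% − 5.2%) = 10.7313%
α = Rp − E[R] = 25.8% − 10.7313% = 15.0687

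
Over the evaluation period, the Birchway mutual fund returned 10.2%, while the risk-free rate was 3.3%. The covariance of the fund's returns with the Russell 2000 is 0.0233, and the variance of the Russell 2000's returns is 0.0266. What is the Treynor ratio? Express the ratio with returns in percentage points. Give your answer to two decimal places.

β = Cov / Var = 0.0233 / 0.0266 = 0.8759
Treynor = (Rp − Rf) / β = (10.2% − 3.3%) / 0.8759 = 6.90 / 0.8759 = 7.8776

7.88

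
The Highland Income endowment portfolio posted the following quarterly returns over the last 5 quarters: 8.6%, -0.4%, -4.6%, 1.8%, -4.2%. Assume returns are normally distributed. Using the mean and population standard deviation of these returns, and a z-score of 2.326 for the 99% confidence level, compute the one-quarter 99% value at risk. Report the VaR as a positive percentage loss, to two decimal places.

μ = (8.6 − 0.4 − 4.6 + 1.8 − 4.2) / 5 = 1.20 / 5 = 0.2400%
Population std dev = √[115.8720 / 5] = 4.8140%
VaR = −(μ − z·σ) = −(0.2400 − 2.326 × 4.8140) = −(-10.9574) = 10.9574%

10.96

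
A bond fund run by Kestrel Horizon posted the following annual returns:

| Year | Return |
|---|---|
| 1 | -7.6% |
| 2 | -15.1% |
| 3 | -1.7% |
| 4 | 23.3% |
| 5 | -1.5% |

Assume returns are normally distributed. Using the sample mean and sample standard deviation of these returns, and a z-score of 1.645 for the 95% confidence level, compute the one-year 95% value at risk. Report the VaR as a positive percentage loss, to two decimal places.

24.25

r̄ = (-7.6 − 15.1 − 1.7 + 23.3 − 1.5) / 5 = -2.60 / 5 = -0.5200%
Sample std dev = √[832.4480 / 4] = 14.4261%
VaR = −(r̄ − z·σ) = −(-0.5200 − 1.645 × 14.4261) = −(-24.2509) = 24.2509%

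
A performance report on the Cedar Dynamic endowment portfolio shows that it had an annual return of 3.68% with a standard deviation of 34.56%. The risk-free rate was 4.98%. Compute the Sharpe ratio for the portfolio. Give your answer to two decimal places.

-0.04

Sharpe = (Rp − Rf) / σp = (3.68% − 4.98%) / 34.56% = -1.30% / 34.56% = -0.0376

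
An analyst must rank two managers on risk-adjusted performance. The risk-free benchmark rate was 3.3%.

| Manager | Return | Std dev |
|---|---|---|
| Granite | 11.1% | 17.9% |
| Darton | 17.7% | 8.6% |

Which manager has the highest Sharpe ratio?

Darton

Granite: Sharpe ratio = (11.1% − 3.3%) / 17.9% = 0.436
Darton: Sharpe ratio = (17.7% − 3.3%) / 8.6% = 1.674
Highest: Darton (1.674).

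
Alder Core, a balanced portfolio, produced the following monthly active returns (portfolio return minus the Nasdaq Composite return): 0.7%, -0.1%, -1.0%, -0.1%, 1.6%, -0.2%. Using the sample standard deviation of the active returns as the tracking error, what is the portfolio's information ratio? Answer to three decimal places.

0.168

Mean return r̄ = 0.90 / 6 = 0.1500%
Sample std dev = √[3.9750 / 5] = 0.8916%
IR = r̄ / tracking error = 0.1500 / 0.8916 = 0.1682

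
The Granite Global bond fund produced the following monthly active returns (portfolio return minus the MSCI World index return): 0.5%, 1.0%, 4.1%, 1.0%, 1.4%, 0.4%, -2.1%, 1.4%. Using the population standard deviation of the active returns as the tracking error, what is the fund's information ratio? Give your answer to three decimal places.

Mean return μ = 7.70 / 8 = 0.9625%
Σ(r − μ)² = (0.5 − 0.9625)² + (1 − 0.9625)² + (4.1 − 0.9625)² + … = 20.1388
population σ = √(20.1388 / 8) = √2.5174 = 1.5866%
IR = μ / tracking error = 0.9625 / 1.5866 = 0.6066

0.607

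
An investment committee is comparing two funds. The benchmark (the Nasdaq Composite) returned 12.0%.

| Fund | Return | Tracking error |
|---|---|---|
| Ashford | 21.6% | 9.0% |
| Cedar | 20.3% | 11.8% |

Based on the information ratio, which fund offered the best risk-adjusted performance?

Ashford: IR = (21.6% − 12.0%) / 9.0% = 1.067
Cedar: IR = (20.3% − 12.0%) / 11.8% = 0.703
Highest: Ashford (1.067).

Ashford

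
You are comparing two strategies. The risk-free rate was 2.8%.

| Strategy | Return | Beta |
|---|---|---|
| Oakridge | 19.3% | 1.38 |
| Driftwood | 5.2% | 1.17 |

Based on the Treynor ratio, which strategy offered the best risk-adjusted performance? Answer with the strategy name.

Oakridge: Treynor = (19.3% − 2.8%) / 1.38 = 11.957
Driftwood: Treynor = (5.2% − 2.8%) / 1.17 = 2.051
Highest: Oakridge (11.957).

Oakridge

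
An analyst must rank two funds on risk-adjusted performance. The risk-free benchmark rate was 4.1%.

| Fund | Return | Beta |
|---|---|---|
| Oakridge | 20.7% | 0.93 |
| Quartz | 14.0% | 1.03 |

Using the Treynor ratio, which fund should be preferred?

Oakridge: Treynor = (20.7% − 4.1%) / 0.93 = 17.849
Quartz: Treynor = (14.0% − 4.1%) / 1.03 = 9.612
Highest: Oakridge (17.849).

Oakridge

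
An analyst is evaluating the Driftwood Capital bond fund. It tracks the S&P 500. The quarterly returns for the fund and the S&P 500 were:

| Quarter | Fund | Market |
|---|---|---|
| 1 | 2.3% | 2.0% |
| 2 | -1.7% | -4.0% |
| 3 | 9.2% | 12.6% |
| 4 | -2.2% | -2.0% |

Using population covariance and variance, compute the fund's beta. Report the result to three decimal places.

0.702

r̄p = 1.9000%,  r̄m = 2.1500%
Cov = Σ(rp − r̄p)(rm − r̄m) / 4 = 28.8450
Var(rm) = Σ(rm − r̄m)² / 4 = 41.0675
β = Cov / Var = 28.8450 / 41.0675 = 0.7024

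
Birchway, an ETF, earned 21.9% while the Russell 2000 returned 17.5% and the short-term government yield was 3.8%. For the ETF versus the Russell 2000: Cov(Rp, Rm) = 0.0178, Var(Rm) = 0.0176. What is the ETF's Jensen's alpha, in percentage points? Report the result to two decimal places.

β = Cov / Var = 0.0178 / 0.0176 = 1.0114
E[R] = Rf + β(Rm − Rf) = 3.8% + 1.0114 × (17.5% − 3.8%) = 17.6562%
α = Rp − E[R] = 21.9% − 17.6562% = 4.2438

4.24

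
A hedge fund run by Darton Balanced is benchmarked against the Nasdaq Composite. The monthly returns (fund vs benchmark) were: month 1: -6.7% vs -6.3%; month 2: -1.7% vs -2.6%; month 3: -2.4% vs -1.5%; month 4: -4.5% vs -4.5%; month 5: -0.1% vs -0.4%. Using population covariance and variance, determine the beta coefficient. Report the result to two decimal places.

r̄p = -3.0800%,  r̄m = -3.0600%
Cov = Σ(rp − r̄p)(rm − r̄m) / 5 = 4.6792
Var(rm) = Σ(rm − r̄m)² / 5 = 4.4584
β = Cov / Var = 4.6792 / 4.4584 = 1.0495

1.05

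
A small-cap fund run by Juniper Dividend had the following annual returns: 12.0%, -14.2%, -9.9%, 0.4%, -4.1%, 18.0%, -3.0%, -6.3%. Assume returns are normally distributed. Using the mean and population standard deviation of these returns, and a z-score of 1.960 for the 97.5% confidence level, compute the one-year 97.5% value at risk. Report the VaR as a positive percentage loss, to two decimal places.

r̄ = (12 − 14.2 − 9.9 + 0.4 − 4.1 + 18 − 3 − 6.3) / 8 = -7.10 / 8 = -0.8875%
Σ(r − r̄)² = (12 − (-0.8875))² + (-14.2 − (-0.8875))² + (-9.9 − (-0.8875))² + … = 827.0088
σ = √[827.0088 / 8] = 10.1674%
VaR = −(r̄ − z·σ) = −(-0.8875 − 1.960 × 10.1674) = −(-20.8156) = 20.8156%

20.82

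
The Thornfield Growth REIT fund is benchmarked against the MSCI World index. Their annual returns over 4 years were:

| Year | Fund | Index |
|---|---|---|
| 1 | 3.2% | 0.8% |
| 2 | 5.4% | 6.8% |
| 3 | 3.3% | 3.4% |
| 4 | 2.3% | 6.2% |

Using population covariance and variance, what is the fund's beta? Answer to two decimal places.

0.16

r̄p = 3.5500%,  r̄m = 4.3000%
Cov = Σ(rp − r̄p)(rm − r̄m) / 4 = 0.9250
Var(rm) = Σ(rm − r̄m)² / 4 = 5.7300
β = Cov / Var = 0.9250 / 5.7300 = 0.1614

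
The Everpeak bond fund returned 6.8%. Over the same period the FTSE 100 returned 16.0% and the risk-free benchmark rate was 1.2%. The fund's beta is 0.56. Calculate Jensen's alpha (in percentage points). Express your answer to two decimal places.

-2.69

CAPM expected return = Rf + β(Rm − Rf) = 1.2% + 0.56 × (16.0% − 1.2%) = 1.2 + 0.56 × 14.80 = 9.4880%
Jensen's α = Rp − E[R] = 6.8% − 9.4880% = -2.6880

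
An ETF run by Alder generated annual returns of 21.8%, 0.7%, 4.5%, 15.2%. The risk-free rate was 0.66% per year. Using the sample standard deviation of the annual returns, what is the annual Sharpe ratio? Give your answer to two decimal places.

1.02

r̄ = (21.8 + 0.7 + 4.5 + 15.2) / 4 = 10.5500%
Sample σ = √[Σ(r − r̄)² / 3] = √[281.8100 / 3] = √93.9367 = 9.6921%
Sharpe = (r̄ − rf) / σ = (10.5500 − 0.66) / 9.6921 = 9.8900 / 9.6921 = 1.0204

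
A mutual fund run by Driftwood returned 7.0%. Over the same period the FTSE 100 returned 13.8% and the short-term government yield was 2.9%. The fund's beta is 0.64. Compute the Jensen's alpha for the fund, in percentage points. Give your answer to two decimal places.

-2.88

CAPM expected return = Rf + β(Rm − Rf) = 2.9% + 0.64 × (13.8% − 2.9%) = 2.9 + 0.64 × 10.90 = 9.8760%
Jensen's α = Rp − E[R] = 7.0% − 9.8760% = -2.8760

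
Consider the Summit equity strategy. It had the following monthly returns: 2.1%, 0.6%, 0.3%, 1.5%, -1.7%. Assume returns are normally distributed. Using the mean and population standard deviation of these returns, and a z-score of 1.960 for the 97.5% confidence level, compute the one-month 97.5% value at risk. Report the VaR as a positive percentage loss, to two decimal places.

r̄ = (2.1 + 0.6 + 0.3 + 1.5 − 1.7) / 5 = 0.5600%
Σ(r − r̄)² = (2.1 − 0.5600)² + (0.6 − 0.5600)² + (0.3 − 0.5600)² + … = 8.4320
population σ = √(8.4320 / 5) = √1.6864 = 1.2986%
VaR = −(r̄ − z·σ) = −(0.5600 − 1.960 × 1.2986) = −(-1.9853) = 1.9853%

1.99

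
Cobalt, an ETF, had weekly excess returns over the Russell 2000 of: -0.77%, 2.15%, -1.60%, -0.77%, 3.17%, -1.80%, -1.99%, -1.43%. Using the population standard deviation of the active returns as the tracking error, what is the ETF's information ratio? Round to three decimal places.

r̄ = (-0.77 + 2.15 − 1.6 − 0.77 + 3.17 − 1.8 − 1.99 − 1.43) / 8 = -3.040 / 8 = -0.3800%
Σ(r − r̄)² = (-0.77 − (-0.3800))² + (2.15 − (-0.3800))² + (-1.6 − (-0.3800))² + … = 26.5070
σ = √[26.5070 / 8] = 1.8203%
IR = r̄ / tracking error = -0.3800 / 1.8203 = -0.2088

-0.209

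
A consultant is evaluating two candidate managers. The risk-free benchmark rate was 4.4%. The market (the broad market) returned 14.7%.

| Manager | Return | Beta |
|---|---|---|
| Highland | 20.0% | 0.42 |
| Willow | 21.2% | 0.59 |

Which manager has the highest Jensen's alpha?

Highland

Highland: α = 20.0% − [4.4% + 0.42 × (14.7% − 4.4%)] = 11.274
Willow: α = 21.2% − [4.4% + 0.59 × (14.7% − 4.4%)] = 10.723
Highest: Highland (11.274).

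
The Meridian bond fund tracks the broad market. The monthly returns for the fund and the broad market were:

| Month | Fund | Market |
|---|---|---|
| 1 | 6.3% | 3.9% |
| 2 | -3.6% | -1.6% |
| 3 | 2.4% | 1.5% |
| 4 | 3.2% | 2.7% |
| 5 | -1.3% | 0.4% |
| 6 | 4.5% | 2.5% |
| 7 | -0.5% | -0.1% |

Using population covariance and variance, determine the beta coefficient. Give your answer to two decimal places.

r̄p = 1.5714%,  r̄m = 1.3286%
Cov = Σ(rp − r̄p)(rm − r̄m) / 7 = 5.5337
Var(rm) = Σ(rm − r̄m)² / 7 = 3.0535
β = Cov / Var = 5.5337 / 3.0535 = 1.8122

1.81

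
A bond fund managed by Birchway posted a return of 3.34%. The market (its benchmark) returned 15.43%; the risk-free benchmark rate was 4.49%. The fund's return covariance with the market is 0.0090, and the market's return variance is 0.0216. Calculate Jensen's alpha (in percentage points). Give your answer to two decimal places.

β = Cov / Var = 0.0090 / 0.0216 = 0.4167
E[R] = Rf + β(Rm − Rf) = 4.49% + 0.4167 × (15.43% − 4.49%) = 9.0487%
α = Rp − E[R] = 3.34% − 9.0487% = -5.7087

-5.71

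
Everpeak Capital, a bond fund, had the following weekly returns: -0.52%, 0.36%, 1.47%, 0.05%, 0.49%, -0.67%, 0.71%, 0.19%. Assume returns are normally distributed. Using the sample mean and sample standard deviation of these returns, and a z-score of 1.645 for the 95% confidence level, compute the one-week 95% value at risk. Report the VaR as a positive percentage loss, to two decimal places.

0.86

r̄ = (-0.52 + 0.36 + 1.47 + 0.05 + 0.49 − 0.67 + 0.71 + 0.19) / 8 = 2.080 / 8 = 0.2600%
Sample std dev = √[3.2518 / 7] = 0.6816%
VaR = −(r̄ − z·σ) = −(0.2600 − 1.645 × 0.6816) = −(-0.8612) = 0.8612%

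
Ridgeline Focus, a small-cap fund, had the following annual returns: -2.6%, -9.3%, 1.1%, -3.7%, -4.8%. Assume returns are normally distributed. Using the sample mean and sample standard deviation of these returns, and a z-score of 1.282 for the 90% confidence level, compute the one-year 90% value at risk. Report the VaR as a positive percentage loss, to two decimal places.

8.69

r̄ = (-2.6 − 9.3 + 1.1 − 3.7 − 4.8) / 5 = -19.30 / 5 = -3.8600%
Σ(r − r̄)² = (-2.6 − (-3.8600))² + (-9.3 − (-3.8600))² + … = 56.6920
σ = √[56.6920 / 4] = 3.7647%
VaR = −(r̄ − z·σ) = −(-3.8600 − 1.282 × 3.7647) = −(-8.6863) = 8.6863%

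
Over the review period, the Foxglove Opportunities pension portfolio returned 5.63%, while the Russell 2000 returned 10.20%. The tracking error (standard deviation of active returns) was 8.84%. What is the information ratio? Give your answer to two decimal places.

-0.52

IR = (Rp − Rb) / TE = (5.63% − 10.20%) / 8.84% = -4.57% / 8.84% = -0.5170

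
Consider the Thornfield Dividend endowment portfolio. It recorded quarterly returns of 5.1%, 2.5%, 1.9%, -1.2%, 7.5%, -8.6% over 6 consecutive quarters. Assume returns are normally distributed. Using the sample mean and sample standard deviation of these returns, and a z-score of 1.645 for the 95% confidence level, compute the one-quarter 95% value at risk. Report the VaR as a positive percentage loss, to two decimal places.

8.07

Mean return r̄ = 7.20 / 6 = 1.2000%
Σ(r − r̄)² = 158.8800; sample σ = √(158.8800/5) = 5.6370%
VaR = −(r̄ − z·σ) = −(1.2000 − 1.645 × 5.6370) = −(-8.0729) = 8.0729%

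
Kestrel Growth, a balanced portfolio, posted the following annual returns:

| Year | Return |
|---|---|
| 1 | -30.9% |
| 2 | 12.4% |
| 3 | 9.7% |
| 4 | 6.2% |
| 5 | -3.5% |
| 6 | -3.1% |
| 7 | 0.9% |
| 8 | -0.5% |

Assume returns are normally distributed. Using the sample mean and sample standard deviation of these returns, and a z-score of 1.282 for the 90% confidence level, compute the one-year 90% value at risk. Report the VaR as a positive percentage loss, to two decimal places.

Mean return r̄ = -8.80 / 8 = -1.1000%
Σ(r − r̄)² = (-30.9 − (-1.1000))² + (12.4 − (-1.1000))² + … = 1254.3400
sample σ = √(1254.3400 / 7) = √179.1914 = 13.3862%
VaR = −(r̄ − z·σ) = −(-1.1000 − 1.282 × 13.3862) = −(-18.2611) = 18.2611%

18.26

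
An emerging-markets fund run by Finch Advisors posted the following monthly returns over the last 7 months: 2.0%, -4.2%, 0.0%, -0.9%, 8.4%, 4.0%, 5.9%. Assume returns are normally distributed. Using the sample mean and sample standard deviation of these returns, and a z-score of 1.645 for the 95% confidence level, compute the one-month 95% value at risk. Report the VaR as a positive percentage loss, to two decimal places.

r̄ = (2 − 4.2 + 0 − 0.9 + 8.4 + 4 + 5.9) / 7 = 2.1714%
Σ(r − r̄)² = 110.8143; sample σ = √(110.8143/6) = 4.2976%
VaR = −(r̄ − z·σ) = −(2.1714 − 1.645 × 4.2976) = −(-4.8982) = 4.8982%

4.90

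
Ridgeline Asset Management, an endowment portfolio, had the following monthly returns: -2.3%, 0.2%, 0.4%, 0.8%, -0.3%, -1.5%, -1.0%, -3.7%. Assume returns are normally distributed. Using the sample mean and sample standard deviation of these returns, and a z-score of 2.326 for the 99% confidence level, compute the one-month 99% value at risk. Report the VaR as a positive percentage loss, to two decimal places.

r̄ = (-2.3 + 0.2 + 0.4 + 0.8 − 0.3 − 1.5 − 1 − 3.7) / 8 = -0.9250%
Σ(r − r̄)² = (-2.3 − (-0.9250))² + (0.2 − (-0.9250))² + (0.4 − (-0.9250))² + … = 16.3150
sample σ = √(16.3150 / 7) = √2.3307 = 1.5267%
VaR = −(r̄ − z·σ) = −(-0.9250 − 2.326 × 1.5267) = −(-4.4761) = 4.4761%

4.48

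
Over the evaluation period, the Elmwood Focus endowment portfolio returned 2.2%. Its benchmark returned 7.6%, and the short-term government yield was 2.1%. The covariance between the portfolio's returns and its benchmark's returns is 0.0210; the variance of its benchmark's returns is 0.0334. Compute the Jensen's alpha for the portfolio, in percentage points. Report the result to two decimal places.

β = Cov / Var = 0.0210 / 0.0334 = 0.6287
E[R] = Rf + β(Rm − Rf) = 2.1% + 0.6287 × (7.6% − 2.1%) = 5.5579%
α = Rp − E[R] = 2.2% − 5.5579% = -3.3579

-3.36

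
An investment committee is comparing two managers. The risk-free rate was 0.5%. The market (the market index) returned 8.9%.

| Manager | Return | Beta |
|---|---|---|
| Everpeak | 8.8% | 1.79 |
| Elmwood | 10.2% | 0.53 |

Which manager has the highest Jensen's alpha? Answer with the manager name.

Everpeak: α = 8.8% − [0.5% + 1.79 × (8.9% − 0.5%)] = -6.736
Elmwood: α = 10.2% − [0.5% + 0.53 × (8.9% − 0.5%)] = 5.248
Highest: Elmwood (5.248).

Elmwood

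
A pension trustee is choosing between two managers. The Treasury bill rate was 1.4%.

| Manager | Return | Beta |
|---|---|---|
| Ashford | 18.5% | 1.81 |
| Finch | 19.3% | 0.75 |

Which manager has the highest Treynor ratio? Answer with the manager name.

Finch

Ashford: Treynor = (18.5% − 1.4%) / 1.81 = 9.448
Finch: Treynor = (19.3% − 1.4%) / 0.75 = 23.867
Highest: Finch (23.867).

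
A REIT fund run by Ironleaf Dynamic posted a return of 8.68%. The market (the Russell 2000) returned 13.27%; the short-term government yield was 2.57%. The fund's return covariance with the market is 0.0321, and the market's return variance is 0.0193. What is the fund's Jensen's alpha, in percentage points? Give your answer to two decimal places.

-11.69

β = Cov / Var = 0.0321 / 0.0193 = 1.6632
E[R] = Rf + β(Rm − Rf) = 2.57% + 1.6632 × (13.27% − 2.57%) = 20.3662%
α = Rp − E[R] = 8.68% − 20.3662% = -11.6862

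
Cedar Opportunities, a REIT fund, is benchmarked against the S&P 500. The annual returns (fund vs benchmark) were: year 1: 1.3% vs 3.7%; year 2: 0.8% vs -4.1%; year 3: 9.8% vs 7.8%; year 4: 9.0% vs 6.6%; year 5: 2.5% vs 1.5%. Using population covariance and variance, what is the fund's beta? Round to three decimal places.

r̄p = 4.6800%,  r̄m = 3.1000%
Cov = Σ(rp − r̄p)(rm − r̄m) / 5 = 13.7160
Var(rm) = Σ(rm − r̄m)² / 5 = 17.8200
β = Cov / Var = 13.7160 / 17.8200 = 0.7697

0.770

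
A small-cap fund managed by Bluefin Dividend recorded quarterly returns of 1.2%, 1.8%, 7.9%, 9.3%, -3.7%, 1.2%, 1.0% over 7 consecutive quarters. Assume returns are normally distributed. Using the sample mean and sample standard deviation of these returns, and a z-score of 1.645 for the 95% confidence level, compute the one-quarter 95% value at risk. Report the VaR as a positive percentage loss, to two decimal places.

4.68

μ = (1.2 + 1.8 + 7.9 + 9.3 − 3.7 + 1.2 + 1) / 7 = 2.6714%
Σ(r − μ)² = 119.7543; sample σ = √(119.7543/6) = 4.4676%
VaR = −(μ − z·σ) = −(2.6714 − 1.645 × 4.4676) = −(-4.6778) = 4.6778%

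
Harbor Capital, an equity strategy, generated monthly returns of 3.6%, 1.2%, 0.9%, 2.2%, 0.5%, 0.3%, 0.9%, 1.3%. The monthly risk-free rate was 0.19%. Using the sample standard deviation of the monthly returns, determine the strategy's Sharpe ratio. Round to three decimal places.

1.094

r̄ = (3.6 + 1.2 + 0.9 + 2.2 + 0.5 + 0.3 + 0.9 + 1.3) / 8 = 1.3625%
Sample σ = √[Σ(r − r̄)² / 7] = √[8.0388 / 7] = √1.1484 = 1.0716%
Sharpe = (r̄ − rf) / σ = (1.3625 − 0.19) / 1.0716 = 1.1725 / 1.0716 = 1.0942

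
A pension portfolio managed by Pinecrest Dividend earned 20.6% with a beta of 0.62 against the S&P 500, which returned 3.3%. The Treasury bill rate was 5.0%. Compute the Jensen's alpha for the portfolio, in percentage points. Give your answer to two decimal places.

CAPM expected return = Rf + β(Rm − Rf) = 5.0% + 0.62 × (3.3% − 5.0%) = 5 + 0.62 × -1.70 = 3.9460%
Jensen's α = Rp − E[R] = 20.6% − 3.9460% = 16.6540

16.65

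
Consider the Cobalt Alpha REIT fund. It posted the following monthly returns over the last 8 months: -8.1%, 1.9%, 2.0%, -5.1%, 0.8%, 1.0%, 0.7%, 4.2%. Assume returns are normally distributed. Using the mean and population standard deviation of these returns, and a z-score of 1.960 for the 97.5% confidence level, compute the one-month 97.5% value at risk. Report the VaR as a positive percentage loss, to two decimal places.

r̄ = (-8.1 + 1.9 + 2 − 5.1 + 0.8 + 1 + 0.7 + 4.2) / 8 = -2.60 / 8 = -0.3250%
Σ(r − r̄)² = (-8.1 − (-0.3250))² + (1.9 − (-0.3250))² + … = 118.1550
population σ = √(118.1550 / 8) = √14.7694 = 3.8431%
VaR = −(r̄ − z·σ) = −(-0.3250 − 1.960 × 3.8431) = −(-7.8575) = 7.8575%

7.86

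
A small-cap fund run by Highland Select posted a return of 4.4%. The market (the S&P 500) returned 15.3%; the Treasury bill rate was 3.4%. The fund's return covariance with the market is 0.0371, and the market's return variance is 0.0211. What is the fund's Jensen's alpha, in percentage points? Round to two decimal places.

-19.92

β = Cov / Var = 0.0371 / 0.0211 = 1.7583
E[R] = Rf + β(Rm − Rf) = 3.4% + 1.7583 × (15.3% − 3.4%) = 24.3238%
α = Rp − E[R] = 4.4% − 24.3238% = -19.9238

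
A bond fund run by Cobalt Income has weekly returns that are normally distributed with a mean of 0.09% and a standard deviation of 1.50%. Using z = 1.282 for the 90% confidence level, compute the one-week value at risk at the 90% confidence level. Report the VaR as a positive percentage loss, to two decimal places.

VaR (as % loss) = −(μ − z·σ) = −(0.09% − 1.282 × 1.50%) = −(-1.8330%) = 1.8330%

1.83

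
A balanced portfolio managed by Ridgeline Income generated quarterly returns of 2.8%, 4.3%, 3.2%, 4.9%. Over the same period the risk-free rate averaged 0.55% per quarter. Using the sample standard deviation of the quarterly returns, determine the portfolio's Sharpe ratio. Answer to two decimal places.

3.35

r̄ = (2.8 + 4.3 + 3.2 + 4.9) / 4 = 3.8000%
Σ(r − r̄)² = (2.8 − 3.8000)² + (4.3 − 3.8000)² + (3.2 − 3.8000)² + … = 2.8200
σ = √[2.8200 / 3] = 0.9695%
Sharpe = (r̄ − rf) / σ = (3.8000 − 0.55) / 0.9695 = 3.2500 / 0.9695 = 3.3522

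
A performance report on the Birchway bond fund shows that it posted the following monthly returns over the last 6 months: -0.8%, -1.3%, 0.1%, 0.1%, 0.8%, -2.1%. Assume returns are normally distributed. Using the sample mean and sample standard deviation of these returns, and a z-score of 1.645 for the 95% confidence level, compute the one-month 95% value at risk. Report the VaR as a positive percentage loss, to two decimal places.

2.29

r̄ = (-0.8 − 1.3 + 0.1 + 0.1 + 0.8 − 2.1) / 6 = -0.5333%
Sample std dev = √[5.6933 / 5] = 1.0671%
VaR = −(r̄ − z·σ) = −(-0.5333 − 1.645 × 1.0671) = −(-2.2887) = 2.2887%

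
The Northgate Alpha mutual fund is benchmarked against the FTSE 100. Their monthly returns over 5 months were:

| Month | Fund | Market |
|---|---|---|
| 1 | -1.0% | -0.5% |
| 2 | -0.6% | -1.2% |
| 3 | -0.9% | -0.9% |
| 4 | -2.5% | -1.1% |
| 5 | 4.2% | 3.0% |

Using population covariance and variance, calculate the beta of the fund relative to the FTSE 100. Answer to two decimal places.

1.37

r̄p = -0.1600%,  r̄m = -0.1400%
Cov = Σ(rp − r̄p)(rm − r̄m) / 5 = 3.4536
Var(rm) = Σ(rm − r̄m)² / 5 = 2.5224
β = Cov / Var = 3.4536 / 2.5224 = 1.3692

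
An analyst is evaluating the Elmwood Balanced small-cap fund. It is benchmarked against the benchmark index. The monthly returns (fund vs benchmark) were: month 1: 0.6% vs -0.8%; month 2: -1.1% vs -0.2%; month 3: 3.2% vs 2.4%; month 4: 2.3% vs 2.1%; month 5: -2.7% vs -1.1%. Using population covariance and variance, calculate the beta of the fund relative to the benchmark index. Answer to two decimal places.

r̄p = 0.4600%,  r̄m = 0.4800%
Cov = Σ(rp − r̄p)(rm − r̄m) / 5 = 2.8232
Var(rm) = Σ(rm − r̄m)² / 5 = 2.1816
β = Cov / Var = 2.8232 / 2.1816 = 1.2941

1.29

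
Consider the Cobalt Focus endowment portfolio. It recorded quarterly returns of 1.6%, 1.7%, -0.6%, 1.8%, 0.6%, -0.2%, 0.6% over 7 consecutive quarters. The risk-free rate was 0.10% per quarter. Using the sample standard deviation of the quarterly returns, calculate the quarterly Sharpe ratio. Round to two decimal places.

0.72

r̄ = (1.6 + 1.7 − 0.6 + 1.8 + 0.6 − 0.2 + 0.6) / 7 = 5.50 / 7 = 0.7857%
Sample std dev = √[5.4886 / 6] = 0.9564%
Sharpe = (r̄ − rf) / σ = (0.7857 − 0.1) / 0.9564 = 0.6857 / 0.9564 = 0.7170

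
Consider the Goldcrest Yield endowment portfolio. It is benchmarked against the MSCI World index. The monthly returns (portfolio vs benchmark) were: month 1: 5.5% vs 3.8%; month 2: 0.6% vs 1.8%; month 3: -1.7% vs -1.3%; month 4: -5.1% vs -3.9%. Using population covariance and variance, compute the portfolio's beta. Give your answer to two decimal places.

1.28

r̄p = -0.1750%,  r̄m = 0.1000%
Cov = Σ(rp − r̄p)(rm − r̄m) / 4 = 11.0375
Var(rm) = Σ(rm − r̄m)² / 4 = 8.6350
β = Cov / Var = 11.0375 / 8.6350 = 1.2782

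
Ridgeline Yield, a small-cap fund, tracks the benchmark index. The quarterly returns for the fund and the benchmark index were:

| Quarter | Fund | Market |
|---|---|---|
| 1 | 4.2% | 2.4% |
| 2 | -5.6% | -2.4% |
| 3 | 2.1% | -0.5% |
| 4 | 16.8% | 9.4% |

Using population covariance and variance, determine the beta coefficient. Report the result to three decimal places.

r̄p = 4.3750%,  r̄m = 2.2250%
Cov = Σ(rp − r̄p)(rm − r̄m) / 4 = 35.3631
Var(rm) = Σ(rm − r̄m)² / 4 = 20.0819
β = Cov / Var = 35.3631 / 20.0819 = 1.7609

1.761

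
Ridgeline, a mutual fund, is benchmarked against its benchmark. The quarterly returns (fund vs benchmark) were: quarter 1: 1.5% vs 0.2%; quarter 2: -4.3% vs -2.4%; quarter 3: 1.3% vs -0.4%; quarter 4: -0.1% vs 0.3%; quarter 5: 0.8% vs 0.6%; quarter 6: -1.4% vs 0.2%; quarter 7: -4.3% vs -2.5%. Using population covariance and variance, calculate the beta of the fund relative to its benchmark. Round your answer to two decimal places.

1.66

r̄p = -0.9286%,  r̄m = -0.5714%
Cov = Σ(rp − r̄p)(rm − r̄m) / 7 = 2.4722
Var(rm) = Σ(rm − r̄m)² / 7 = 1.4878
β = Cov / Var = 2.4722 / 1.4878 = 1.6616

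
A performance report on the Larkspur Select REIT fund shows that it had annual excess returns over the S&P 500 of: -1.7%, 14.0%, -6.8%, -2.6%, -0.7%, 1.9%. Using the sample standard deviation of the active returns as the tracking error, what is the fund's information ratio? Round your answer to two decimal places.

r̄ = (-1.7 + 14 − 6.8 − 2.6 − 0.7 + 1.9) / 6 = 0.6833%
Sample σ = √[Σ(r − r̄)² / 5] = √[253.1883 / 5] = √50.6377 = 7.1160%
IR = r̄ / tracking error = 0.6833 / 7.1160 = 0.0960

0.10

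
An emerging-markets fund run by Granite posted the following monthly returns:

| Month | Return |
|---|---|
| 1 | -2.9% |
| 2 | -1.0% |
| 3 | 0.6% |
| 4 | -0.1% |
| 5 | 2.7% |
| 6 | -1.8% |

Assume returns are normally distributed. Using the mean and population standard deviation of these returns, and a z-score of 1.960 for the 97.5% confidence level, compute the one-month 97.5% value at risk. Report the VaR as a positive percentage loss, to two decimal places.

r̄ = (-2.9 − 1 + 0.6 − 0.1 + 2.7 − 1.8) / 6 = -0.4167%
Σ(r − r̄)² = (-2.9 − (-0.4167))² + (-1 − (-0.4167))² + (0.6 − (-0.4167))² + … = 19.2683
population σ = √(19.2683 / 6) = √3.2114 = 1.7920%
VaR = −(r̄ − z·σ) = −(-0.4167 − 1.960 × 1.7920) = −(-3.9290) = 3.9290%

3.93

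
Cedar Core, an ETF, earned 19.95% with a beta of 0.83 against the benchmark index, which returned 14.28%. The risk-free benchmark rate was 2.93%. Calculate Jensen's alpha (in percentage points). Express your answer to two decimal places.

CAPM expected return = Rf + β(Rm − Rf) = 2.93% + 0.83 × (14.28% − 2.93%) = 2.93 + 0.83 × 11.35 = 12.3505%
Jensen's α = Rp − E[R] = 19.95% − 12.3505% = 7.5995

7.60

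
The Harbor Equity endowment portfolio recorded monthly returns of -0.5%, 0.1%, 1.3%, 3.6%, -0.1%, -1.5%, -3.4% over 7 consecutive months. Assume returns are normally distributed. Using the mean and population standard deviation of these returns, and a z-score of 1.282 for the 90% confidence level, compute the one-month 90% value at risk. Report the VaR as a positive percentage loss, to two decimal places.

r̄ = (-0.5 + 0.1 + 1.3 + 3.6 − 0.1 − 1.5 − 3.4) / 7 = -0.50 / 7 = -0.0714%
Σ(r − r̄)² = (-0.5 − (-0.0714))² + (0.1 − (-0.0714))² + … = 28.6943
σ = √[28.6943 / 7] = 2.0246%
VaR = −(r̄ − z·σ) = −(-0.0714 − 1.282 × 2.0246) = −(-2.6669) = 2.6669%

2.67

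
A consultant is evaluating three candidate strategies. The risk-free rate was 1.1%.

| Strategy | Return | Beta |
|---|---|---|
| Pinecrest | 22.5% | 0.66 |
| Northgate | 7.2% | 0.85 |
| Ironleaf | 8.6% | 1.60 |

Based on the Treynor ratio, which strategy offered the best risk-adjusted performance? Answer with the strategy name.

Pinecrest: Treynor = (22.5% − 1.1%) / 0.66 = 32.424
Northgate: Treynor = (7.2% − 1.1%) / 0.85 = 7.176
Ironleaf: Treynor = (8.6% − 1.1%) / 1.60 = 4.688
Highest: Pinecrest (32.424).

Pinecrest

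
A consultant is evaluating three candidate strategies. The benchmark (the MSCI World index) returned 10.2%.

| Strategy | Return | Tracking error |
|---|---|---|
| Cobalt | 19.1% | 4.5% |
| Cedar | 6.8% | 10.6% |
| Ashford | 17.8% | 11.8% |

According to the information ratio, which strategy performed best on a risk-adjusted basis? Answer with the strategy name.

Cobalt

Cobalt: IR = (19.1% − 10.2%) / 4.5% = 1.978
Cedar: IR = (6.8% − 10.2%) / 10.6% = -0.321
Ashford: IR = (17.8% − 10.2%) / 11.8% = 0.644
Highest: Cobalt (1.978).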